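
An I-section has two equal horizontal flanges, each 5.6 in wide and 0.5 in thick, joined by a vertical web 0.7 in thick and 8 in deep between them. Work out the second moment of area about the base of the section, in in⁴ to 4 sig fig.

I_base ≈ 357.9 in⁴

Treat the section as a set of non-overlapping primitives; coordinates are from the bounding-box lower-left.
Bottom flange: 5.6 × 0.5, A = 2.8 in², y = 0.25 in, Ī = 0.0583333 in⁴.
Web: 0.7 × 8, A = 5.6 in², y = 4.5 in, Ī = 29.8667 in⁴.
Top flange: 5.6 × 0.5, A = 2.8 in², y = 8.75 in, Ī = 0.0583333 in⁴.
Transfer each piece to the base of the section using Ī + A·d² with d = y − 0:
  bottom flange: d = 0.25 in → contributes +0.233333 in⁴
  web: d = 4.5 in → contributes +143.267 in⁴
  top flange: d = 8.75 in → contributes +214.433 in⁴
Total I = 357.933 in⁴.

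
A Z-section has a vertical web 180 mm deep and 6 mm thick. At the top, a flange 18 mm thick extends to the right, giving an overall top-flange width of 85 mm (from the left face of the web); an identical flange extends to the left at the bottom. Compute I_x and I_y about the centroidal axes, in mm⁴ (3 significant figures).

I_x ≈ 2.17 × 10⁷ mm⁴, I_y ≈ 6.62 × 10⁶ mm⁴

Decompose the section into non-overlapping parts with the origin at the bottom-left of its bounding rectangle.
Web: 6 × 180, A = 1 080 mm², y = 90 mm, Ī = 2 916 000 mm⁴.
Top flange (beyond web): 79 × 18, A = 1 422 mm², y = 171 mm, Ī = 38 394 mm⁴.
Bottom flange (beyond web): 79 × 18, A = 1 422 mm², y = 9 mm, Ī = 38 394 mm⁴.
Centroid: ȳ = ΣA·y / ΣA = 90 mm.
Transfer each piece to the centroidal x-axis using Ī + A·d² with d = y − 90:
  web: d = 0 mm → contributes +2 916 000 mm⁴
  top flange (beyond web): d = 81 mm → contributes +9 368 136 mm⁴
  bottom flange (beyond web): d = -81 mm → contributes +9 368 136 mm⁴
Total I = 21 652 272 mm⁴.
For the y-axis: x̄ = 82 mm.
Repeating about the centroidal y-axis gives I_y = 6 619 332 mm⁴.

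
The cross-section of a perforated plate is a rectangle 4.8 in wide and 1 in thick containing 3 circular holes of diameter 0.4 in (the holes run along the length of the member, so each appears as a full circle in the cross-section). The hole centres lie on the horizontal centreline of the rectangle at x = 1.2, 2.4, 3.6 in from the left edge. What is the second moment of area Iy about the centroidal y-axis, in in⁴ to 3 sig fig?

Decompose the section into non-overlapping parts with the origin at the bottom-left of its bounding rectangle.
Plate: 4.8 × 1, A = 4.8 in², x = 2.4 in, Ī = 9.216 in⁴.
Hole 1 (subtracted): ⌀0.4, A = 0.12566 in², x = 1.2 in, Ī = 0.0012566 in⁴.
Hole 2 (subtracted): ⌀0.4, A = 0.12566 in², x = 2.4 in, Ī = 0.0012566 in⁴.
Hole 3 (subtracted): ⌀0.4, A = 0.12566 in², x = 3.6 in, Ī = 0.0012566 in⁴.
By symmetry the centroid is at mid-width, x̄ = 2.4 in.
Transfer each piece to the centroidal y-axis using Ī + A·d² with d = x − 2.4:
  plate: d = 0 in → contributes +9.216 in⁴
  hole 1: d = -1.2 in → contributes −0.18221 in⁴
  hole 2: d = 0 in → contributes −0.0012566 in⁴
  hole 3: d = 1.2 in → contributes −0.18221 in⁴
Total I = 8.8503 in⁴.

Iy ≈ 8.85 in⁴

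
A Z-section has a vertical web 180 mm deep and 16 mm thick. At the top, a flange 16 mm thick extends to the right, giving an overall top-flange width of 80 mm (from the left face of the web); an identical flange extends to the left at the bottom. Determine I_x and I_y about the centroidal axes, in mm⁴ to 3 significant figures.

Split into non-overlapping primitives; take the origin at the lower-left of the bounding box.
Web: 16 × 180, A = 2 880 mm², y = 90 mm, Ī = 7 776 000 mm⁴.
Top flange (beyond web): 64 × 16, A = 1 024 mm², y = 172 mm, Ī = 21 845 mm⁴.
Bottom flange (beyond web): 64 × 16, A = 1 024 mm², y = 8 mm, Ī = 21 845 mm⁴.
Centroid: ȳ = ΣA·y / ΣA = 90 mm.
Transfer each piece to the centroidal x-axis using Ī + A·d² with d = y − 90:
  web: d = 0 mm → contributes +7 776 000 mm⁴
  top flange (beyond web): d = 82 mm → contributes +6 907 221 mm⁴
  bottom flange (beyond web): d = -82 mm → contributes +6 907 221 mm⁴
Total I = 21 590 443 mm⁴.
For the y-axis: x̄ = 72 mm.
Repeating about the centroidal y-axis gives I_y = 4 037 291 mm⁴.

I_x ≈ 2.16 × 10⁷ mm⁴, I_y ≈ 4.04 × 10⁶ mm⁴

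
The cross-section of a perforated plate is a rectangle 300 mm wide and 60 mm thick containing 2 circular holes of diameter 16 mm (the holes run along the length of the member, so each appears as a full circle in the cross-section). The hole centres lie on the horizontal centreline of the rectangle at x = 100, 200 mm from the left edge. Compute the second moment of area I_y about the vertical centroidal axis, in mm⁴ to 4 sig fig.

Break the section into simple shapes (no overlaps), measuring from the bottom-left corner of the bounding box.
Plate: 300 × 60, A = 18 000 mm², x = 150 mm, Ī = 135 000 000 mm⁴.
Hole 1 (subtracted): ⌀16, A = 201.062 mm², x = 100 mm, Ī = 3216.99 mm⁴.
Hole 2 (subtracted): ⌀16, A = 201.062 mm², x = 200 mm, Ī = 3216.99 mm⁴.
By symmetry the centroid is at mid-width, x̄ = 150 mm.
Transfer each piece to the vertical centroidal axis using Ī + A·d² with d = x − 150:
  plate: d = 0 mm → contributes +135 000 000 mm⁴
  hole 1: d = -50 mm → contributes −505 872 mm⁴
  hole 2: d = 50 mm → contributes −505 872 mm⁴
Total I = 133 988 256 mm⁴.

I_y ≈ 1.340 × 10⁸ mm⁴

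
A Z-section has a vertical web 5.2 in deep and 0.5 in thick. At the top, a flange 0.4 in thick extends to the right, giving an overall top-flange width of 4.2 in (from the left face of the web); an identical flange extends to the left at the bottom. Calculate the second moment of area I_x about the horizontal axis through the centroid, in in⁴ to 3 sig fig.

Treat the section as a set of non-overlapping primitives; coordinates are from the bounding-box lower-left.
Web: 0.5 × 5.2, A = 2.6 in², y = 2.6 in, Ī = 5.8587 in⁴.
Top flange (beyond web): 3.7 × 0.4, A = 1.48 in², y = 5 in, Ī = 0.019733 in⁴.
Bottom flange (beyond web): 3.7 × 0.4, A = 1.48 in², y = 0.2 in, Ī = 0.019733 in⁴.
Centroid: ȳ = ΣA·y / ΣA = 2.6 in.
Transfer each piece to the horizontal axis through the centroid using Ī + A·d² with d = y − 2.6:
  web: d = 0 in → contributes +5.8587 in⁴
  top flange (beyond web): d = 2.4 in → contributes +8.5445 in⁴
  bottom flange (beyond web): d = -2.4 in → contributes +8.5445 in⁴
Total I = 22.948 in⁴.

I_x ≈ 22.9 in⁴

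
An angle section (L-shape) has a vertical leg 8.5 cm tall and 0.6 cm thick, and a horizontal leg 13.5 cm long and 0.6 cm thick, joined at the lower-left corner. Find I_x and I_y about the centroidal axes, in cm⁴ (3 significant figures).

Treat the section as a set of non-overlapping primitives; coordinates are from the bounding-box lower-left.
Vertical leg: 0.6 × 8.5, A = 5.1 cm², y = 4.25 cm, Ī = 30.706 cm⁴.
Horizontal leg (remainder): 12.9 × 0.6, A = 7.74 cm², y = 0.3 cm, Ī = 0.2322 cm⁴.
Centroid: ȳ = ΣA·y / ΣA = 1.8689 cm.
Transfer each piece to the centroidal x-axis using Ī + A·d² with d = y − 1.8689:
  vertical leg: d = 2.3811 cm → contributes +59.621 cm⁴
  horizontal leg (remainder): d = -1.5689 cm → contributes +19.284 cm⁴
Total I = 78.905 cm⁴.
For the y-axis: x̄ = 4.3689 cm.
Repeating about the centroidal y-axis gives I_y = 247.56 cm⁴.

I_x ≈ 78.9 cm⁴, I_y ≈ 248 cm⁴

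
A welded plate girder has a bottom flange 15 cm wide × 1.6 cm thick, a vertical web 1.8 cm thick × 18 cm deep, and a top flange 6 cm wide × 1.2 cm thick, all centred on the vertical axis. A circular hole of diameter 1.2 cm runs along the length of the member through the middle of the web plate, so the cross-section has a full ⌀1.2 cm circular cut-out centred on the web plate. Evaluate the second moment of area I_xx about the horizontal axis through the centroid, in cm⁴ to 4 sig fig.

I_xx ≈ 3408 cm⁴

Split into non-overlapping primitives; take the origin at the lower-left of the bounding box.
Bottom plate: 15 × 1.6, A = 24 cm², y = 0.8 cm, Ī = 5.12 cm⁴.
Web plate: 1.8 × 18, A = 32.4 cm², y = 10.6 cm, Ī = 874.8 cm⁴.
Top plate: 6 × 1.2, A = 7.2 cm², y = 20.2 cm, Ī = 0.864 cm⁴.
Hole (subtracted): ⌀1.2, A = 1.13097 cm², y = 10.6 cm, Ī = 0.101788 cm⁴.
Centroid: ȳ = ΣA·y / ΣA = 7.9414 cm.
Transfer each piece to the horizontal axis through the centroid using Ī + A·d² with d = y − 7.9414:
  bottom plate: d = -7.1414 cm → contributes +1229.11 cm⁴
  web plate: d = 2.6586 cm → contributes +1103.81 cm⁴
  top plate: d = 12.2586 cm → contributes +1082.83 cm⁴
  hole: d = 2.6586 cm → contributes −8.09567 cm⁴
Total I = 3407.65 cm⁴.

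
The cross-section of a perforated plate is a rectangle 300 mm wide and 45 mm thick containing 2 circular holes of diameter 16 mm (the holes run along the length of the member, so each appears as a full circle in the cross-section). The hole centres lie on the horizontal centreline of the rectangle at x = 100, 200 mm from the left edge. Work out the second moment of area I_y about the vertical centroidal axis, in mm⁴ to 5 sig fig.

I_y ≈ 1.0024 × 10⁸ mm⁴

Split into non-overlapping primitives; take the origin at the lower-left of the bounding box.
Plate: 300 × 45, A = 13 500 mm², x = 150 mm, Ī = 101 250 000 mm⁴.
Hole 1 (subtracted): ⌀16, A = 201.0619 mm², x = 100 mm, Ī = 3216.991 mm⁴.
Hole 2 (subtracted): ⌀16, A = 201.0619 mm², x = 200 mm, Ī = 3216.991 mm⁴.
By symmetry the centroid is at mid-width, x̄ = 150 mm.
Transfer each piece to the vertical centroidal axis using Ī + A·d² with d = x − 150:
  plate: d = 0 mm → contributes +101 250 000 mm⁴
  hole 1: d = -50 mm → contributes −505871.8 mm⁴
  hole 2: d = 50 mm → contributes −505871.8 mm⁴
Total I = 100 238 256 mm⁴.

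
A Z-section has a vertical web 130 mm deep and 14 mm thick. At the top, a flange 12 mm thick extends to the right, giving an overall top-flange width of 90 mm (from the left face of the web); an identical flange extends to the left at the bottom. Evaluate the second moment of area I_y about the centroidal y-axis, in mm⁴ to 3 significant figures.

Decompose the section into non-overlapping parts with the origin at the bottom-left of its bounding rectangle.
Web: 14 × 130, A = 1 820 mm², x = 83 mm, Ī = 29 727 mm⁴.
Top flange (beyond web): 76 × 12, A = 912 mm², x = 128 mm, Ī = 438 976 mm⁴.
Bottom flange (beyond web): 76 × 12, A = 912 mm², x = 38 mm, Ī = 438 976 mm⁴.
Centroid: x̄ = ΣA·x / ΣA = 83 mm.
Transfer each piece to the centroidal y-axis using Ī + A·d² with d = x − 83:
  web: d = 0 mm → contributes +29 727 mm⁴
  top flange (beyond web): d = 45 mm → contributes +2 285 776 mm⁴
  bottom flange (beyond web): d = -45 mm → contributes +2 285 776 mm⁴
Total I = 4 601 279 mm⁴.

I_y ≈ 4.60 × 10⁶ mm⁴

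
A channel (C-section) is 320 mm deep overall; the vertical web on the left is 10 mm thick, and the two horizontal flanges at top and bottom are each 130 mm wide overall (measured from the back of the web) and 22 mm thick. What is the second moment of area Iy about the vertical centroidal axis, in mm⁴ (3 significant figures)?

Iy ≈ 1.48 × 10⁷ mm⁴

Break the section into simple shapes (no overlaps), measuring from the bottom-left corner of the bounding box.
Web: 10 × 320, A = 3 200 mm², x = 5 mm, Ī = 26 667 mm⁴.
Top flange (beyond web): 120 × 22, A = 2 640 mm², x = 70 mm, Ī = 3 168 000 mm⁴.
Bottom flange (beyond web): 120 × 22, A = 2 640 mm², x = 70 mm, Ī = 3 168 000 mm⁴.
Centroid: x̄ = ΣA·x / ΣA = 45.472 mm.
Transfer each piece to the vertical centroidal axis using Ī + A·d² with d = x − 45.472:
  web: d = -40.472 mm → contributes +5 268 133 mm⁴
  top flange (beyond web): d = 24.528 mm → contributes +4 756 323 mm⁴
  bottom flange (beyond web): d = 24.528 mm → contributes +4 756 323 mm⁴
Total I = 14 780 780 mm⁴.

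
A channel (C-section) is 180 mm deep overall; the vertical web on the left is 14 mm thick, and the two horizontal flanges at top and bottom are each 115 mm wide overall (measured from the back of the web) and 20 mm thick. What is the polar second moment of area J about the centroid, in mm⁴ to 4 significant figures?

J ≈ 4.140 × 10⁷ mm⁴

Decompose the section into non-overlapping parts with the origin at the bottom-left of its bounding rectangle.
Web: 14 × 180, A = 2 520 mm², y = 90 mm, Ī = 6 804 000 mm⁴.
Top flange (beyond web): 101 × 20, A = 2 020 mm², y = 170 mm, Ī = 67333.3 mm⁴.
Bottom flange (beyond web): 101 × 20, A = 2 020 mm², y = 10 mm, Ī = 67333.3 mm⁴.
By symmetry the centroid is at mid-height, ȳ = 90 mm.
Transfer each piece to the centroidal x-axis using Ī + A·d² with d = y − 90:
  web: d = 0 mm → contributes +6 804 000 mm⁴
  top flange (beyond web): d = 80 mm → contributes +12 995 333 mm⁴
  bottom flange (beyond web): d = -80 mm → contributes +12 995 333 mm⁴
Total I = 32 794 667 mm⁴.
For the y-axis: x̄ = 42.4116 mm.
Repeating about the centroidal y-axis gives I_y = 8 606 635 mm⁴.
Polar second moment: J = I_x + I_y = 41 401 302 mm⁴.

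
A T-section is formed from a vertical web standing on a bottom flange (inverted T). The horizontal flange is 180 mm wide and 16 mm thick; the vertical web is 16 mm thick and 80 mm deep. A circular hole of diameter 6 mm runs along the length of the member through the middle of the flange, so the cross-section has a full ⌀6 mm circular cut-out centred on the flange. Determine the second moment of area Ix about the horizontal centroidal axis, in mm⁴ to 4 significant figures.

Ix ≈ 2.780 × 10⁶ mm⁴

Break the section into simple shapes (no overlaps), measuring from the bottom-left corner of the bounding box.
Flange: 180 × 16, A = 2 880 mm², y = 8 mm, Ī = 61 440 mm⁴.
Web: 16 × 80, A = 1 280 mm², y = 56 mm, Ī = 682 667 mm⁴.
Hole (subtracted): ⌀6, A = 28.2743 mm², y = 8 mm, Ī = 63.6173 mm⁴.
Centroid: ȳ = ΣA·y / ΣA = 22.8703 mm.
Transfer each piece to the horizontal centroidal axis using Ī + A·d² with d = y − 22.8703:
  flange: d = -14.8703 mm → contributes +698 282 mm⁴
  web: d = 33.1297 mm → contributes +2 087 565 mm⁴
  hole: d = -14.8703 mm → contributes −6315.8 mm⁴
Total I = 2 779 532 mm⁴.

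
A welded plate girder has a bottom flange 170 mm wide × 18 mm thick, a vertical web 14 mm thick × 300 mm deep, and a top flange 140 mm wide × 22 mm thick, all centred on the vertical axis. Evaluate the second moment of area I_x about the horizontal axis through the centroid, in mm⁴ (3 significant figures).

Break the section into simple shapes (no overlaps), measuring from the bottom-left corner of the bounding box.
Bottom plate: 170 × 18, A = 3 060 mm², y = 9 mm, Ī = 82 620 mm⁴.
Web plate: 14 × 300, A = 4 200 mm², y = 168 mm, Ī = 31 500 000 mm⁴.
Top plate: 140 × 22, A = 3 080 mm², y = 329 mm, Ī = 124 227 mm⁴.
Centroid: ȳ = ΣA·y / ΣA = 168.9 mm.
Transfer each piece to the horizontal axis through the centroid using Ī + A·d² with d = y − 168.9:
  bottom plate: d = -159.9 mm → contributes +78 323 948 mm⁴
  web plate: d = -0.90329 mm → contributes +31 503 427 mm⁴
  top plate: d = 160.1 mm → contributes +79 067 575 mm⁴
Total I = 188 894 950 mm⁴.

I_x ≈ 1.89 × 10⁸ mm⁴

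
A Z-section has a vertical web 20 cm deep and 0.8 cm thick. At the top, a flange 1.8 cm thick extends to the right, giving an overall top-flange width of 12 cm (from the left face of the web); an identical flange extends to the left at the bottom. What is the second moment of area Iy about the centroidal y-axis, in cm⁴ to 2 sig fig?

Iy ≈ 1900 cm⁴

Split into non-overlapping primitives; take the origin at the lower-left of the bounding box.
Web: 0.8 × 20, A = 16 cm², x = 11.6 cm, Ī = 0.8533 cm⁴.
Top flange (beyond web): 11.2 × 1.8, A = 20.16 cm², x = 17.6 cm, Ī = 210.7 cm⁴.
Bottom flange (beyond web): 11.2 × 1.8, A = 20.16 cm², x = 5.6 cm, Ī = 210.7 cm⁴.
Centroid: x̄ = ΣA·x / ΣA = 11.6 cm.
Transfer each piece to the centroidal y-axis using Ī + A·d² with d = x − 11.6:
  web: d = 0 cm → contributes +0.8533 cm⁴
  top flange (beyond web): d = 6 cm → contributes +936.5 cm⁴
  bottom flange (beyond web): d = -6 cm → contributes +936.5 cm⁴
Total I = 1 874 cm⁴.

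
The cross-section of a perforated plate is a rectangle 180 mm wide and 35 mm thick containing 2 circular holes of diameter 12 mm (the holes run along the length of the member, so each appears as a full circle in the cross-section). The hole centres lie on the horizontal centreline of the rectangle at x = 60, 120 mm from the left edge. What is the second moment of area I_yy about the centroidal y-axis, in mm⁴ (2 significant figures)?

I_yy ≈ 1.7 × 10⁷ mm⁴

Break the section into simple shapes (no overlaps), measuring from the bottom-left corner of the bounding box.
Plate: 180 × 35, A = 6 300 mm², x = 90 mm, Ī = 17 010 000 mm⁴.
Hole 1 (subtracted): ⌀12, A = 113.1 mm², x = 60 mm, Ī = 1 018 mm⁴.
Hole 2 (subtracted): ⌀12, A = 113.1 mm², x = 120 mm, Ī = 1 018 mm⁴.
By symmetry the centroid is at mid-width, x̄ = 90 mm.
Transfer each piece to the centroidal y-axis using Ī + A·d² with d = x − 90:
  plate: d = 0 mm → contributes +17 010 000 mm⁴
  hole 1: d = -30 mm → contributes −102 805 mm⁴
  hole 2: d = 30 mm → contributes −102 805 mm⁴
Total I = 16 804 389 mm⁴.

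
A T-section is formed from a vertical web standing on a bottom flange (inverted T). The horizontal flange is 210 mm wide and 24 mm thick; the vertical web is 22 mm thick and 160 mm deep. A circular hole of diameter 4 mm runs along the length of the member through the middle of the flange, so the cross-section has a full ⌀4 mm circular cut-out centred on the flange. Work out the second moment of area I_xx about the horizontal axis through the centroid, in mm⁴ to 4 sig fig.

I_xx ≈ 2.528 × 10⁷ mm⁴

Split into non-overlapping primitives; take the origin at the lower-left of the bounding box.
Flange: 210 × 24, A = 5 040 mm², y = 12 mm, Ī = 241 920 mm⁴.
Web: 22 × 160, A = 3 520 mm², y = 104 mm, Ī = 7 509 333 mm⁴.
Hole (subtracted): ⌀4, A = 12.5664 mm², y = 12 mm, Ī = 12.5664 mm⁴.
Centroid: ȳ = ΣA·y / ΣA = 49.8874 mm.
Transfer each piece to the horizontal axis through the centroid using Ī + A·d² with d = y − 49.8874:
  flange: d = -37.8874 mm → contributes +7 476 612 mm⁴
  web: d = 54.1126 mm → contributes +17 816 506 mm⁴
  hole: d = -37.8874 mm → contributes −18 051 mm⁴
Total I = 25 275 067 mm⁴.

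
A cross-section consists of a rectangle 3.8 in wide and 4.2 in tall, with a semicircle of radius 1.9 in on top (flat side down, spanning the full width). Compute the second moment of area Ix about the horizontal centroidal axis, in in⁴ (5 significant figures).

Decompose the section into non-overlapping parts with the origin at the bottom-left of its bounding rectangle.
Rectangular body: 3.8 × 4.2, A = 15.96 in², y = 2.1 in, Ī = 23.4612 in⁴.
Semicircular cap: semicircle r = 1.9, A = 5.670575 in², y = 5.006385 in, Ī = 1.430364 in⁴.
Centroid: ȳ = ΣA·y / ΣA = 2.861925 in.
Transfer each piece to the horizontal centroidal axis using Ī + A·d² with d = y − 2.861925:
  rectangular body: d = -0.7619249 in → contributes +32.72645 in⁴
  semicircular cap: d = 2.14446 in → contributes +27.50769 in⁴
Total I = 60.23414 in⁴.

Ix ≈ 60.234 in⁴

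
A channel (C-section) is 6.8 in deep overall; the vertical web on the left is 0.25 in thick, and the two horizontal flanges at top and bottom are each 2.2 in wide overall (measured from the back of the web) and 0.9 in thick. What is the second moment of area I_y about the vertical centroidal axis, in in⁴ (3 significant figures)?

Break the section into simple shapes (no overlaps), measuring from the bottom-left corner of the bounding box.
Web: 0.25 × 6.8, A = 1.7 in², x = 0.125 in, Ī = 0.0088542 in⁴.
Top flange (beyond web): 1.95 × 0.9, A = 1.755 in², x = 1.225 in, Ī = 0.55612 in⁴.
Bottom flange (beyond web): 1.95 × 0.9, A = 1.755 in², x = 1.225 in, Ī = 0.55612 in⁴.
Centroid: x̄ = ΣA·x / ΣA = 0.86607 in.
Transfer each piece to the vertical centroidal axis using Ī + A·d² with d = x − 0.86607:
  web: d = -0.74107 in → contributes +0.94248 in⁴
  top flange (beyond web): d = 0.35893 in → contributes +0.78221 in⁴
  bottom flange (beyond web): d = 0.35893 in → contributes +0.78221 in⁴
Total I = 2.5069 in⁴.

I_y ≈ 2.51 in⁴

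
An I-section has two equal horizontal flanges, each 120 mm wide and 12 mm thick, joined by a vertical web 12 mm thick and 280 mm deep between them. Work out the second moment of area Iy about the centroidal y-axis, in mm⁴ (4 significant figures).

Iy ≈ 3.496 × 10⁶ mm⁴

Decompose the section into non-overlapping parts with the origin at the bottom-left of its bounding rectangle.
Bottom flange: 120 × 12, A = 1 440 mm², x = 60 mm, Ī = 1 728 000 mm⁴.
Web: 12 × 280, A = 3 360 mm², x = 60 mm, Ī = 40 320 mm⁴.
Top flange: 120 × 12, A = 1 440 mm², x = 60 mm, Ī = 1 728 000 mm⁴.
By symmetry the centroid is at mid-width, x̄ = 60 mm.
All pieces are centred on the centroidal y-axis, so I = ΣĪ = 3 496 320 mm⁴.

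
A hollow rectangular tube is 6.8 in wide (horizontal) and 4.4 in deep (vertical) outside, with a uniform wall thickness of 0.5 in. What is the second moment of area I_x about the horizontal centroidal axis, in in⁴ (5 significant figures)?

I_x ≈ 29.274 in⁴

Decompose the section into non-overlapping parts with the origin at the bottom-left of its bounding rectangle.
Outer rectangle: 6.8 × 4.4, A = 29.92 in², y = 2.2 in, Ī = 48.27093 in⁴.
Inner void (subtracted): 5.8 × 3.4, A = 19.72 in², y = 2.2 in, Ī = 18.99693 in⁴.
By symmetry the centroid is at mid-height, ȳ = 2.2 in.
All pieces are centred on the horizontal centroidal axis, so I = ΣĪ (holes subtracted) = 29.274 in⁴.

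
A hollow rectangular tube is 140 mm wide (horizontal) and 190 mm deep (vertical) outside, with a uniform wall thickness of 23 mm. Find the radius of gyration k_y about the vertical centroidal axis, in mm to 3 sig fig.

Treat the section as a set of non-overlapping primitives; coordinates are from the bounding-box lower-left.
Outer rectangle: 140 × 190, A = 26 600 mm², x = 70 mm, Ī = 43 446 667 mm⁴.
Inner void (subtracted): 94 × 144, A = 13 536 mm², x = 70 mm, Ī = 9 967 008 mm⁴.
By symmetry the centroid is at mid-width, x̄ = 70 mm.
All pieces are centred on the vertical centroidal axis, so I = ΣĪ (holes subtracted) = 33 479 659 mm⁴.
Radius of gyration: k = √(I/A) = √(33 479 659 / 13 064) = 50.624 mm.

k_y ≈ 50.6 mm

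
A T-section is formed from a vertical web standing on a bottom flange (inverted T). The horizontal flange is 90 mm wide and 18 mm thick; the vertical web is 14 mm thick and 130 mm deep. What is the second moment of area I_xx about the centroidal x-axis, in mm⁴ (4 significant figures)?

I_xx ≈ 7.300 × 10⁶ mm⁴

Treat the section as a set of non-overlapping primitives; coordinates are from the bounding-box lower-left.
Flange: 90 × 18, A = 1 620 mm², y = 9 mm, Ī = 43 740 mm⁴.
Web: 14 × 130, A = 1 820 mm², y = 83 mm, Ī = 2 563 167 mm⁴.
Centroid: ȳ = ΣA·y / ΣA = 48.1512 mm.
Transfer each piece to the centroidal x-axis using Ī + A·d² with d = y − 48.1512:
  flange: d = -39.1512 mm → contributes +2 526 898 mm⁴
  web: d = 34.8488 mm → contributes +4 773 450 mm⁴
Total I = 7 300 348 mm⁴.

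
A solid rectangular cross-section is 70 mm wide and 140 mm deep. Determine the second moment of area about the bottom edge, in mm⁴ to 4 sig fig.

The section: 70 × 140, A = 9 800 mm², y = 70 mm, Ī = 16 006 667 mm⁴.
Transfer it to a horizontal axis along the bottom face using Ī + A·d² with d = y − 0:
  the section: d = 70 mm → contributes +64 026 667 mm⁴
Total I = 64 026 667 mm⁴.

I_base ≈ 6.403 × 10⁷ mm⁴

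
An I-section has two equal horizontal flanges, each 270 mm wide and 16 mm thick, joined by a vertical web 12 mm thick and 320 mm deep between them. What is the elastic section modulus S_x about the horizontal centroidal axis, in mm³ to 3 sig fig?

S_x ≈ 1.57 × 10⁶ mm³

Treat the section as a set of non-overlapping primitives; coordinates are from the bounding-box lower-left.
Bottom flange: 270 × 16, A = 4 320 mm², y = 8 mm, Ī = 92 160 mm⁴.
Web: 12 × 320, A = 3 840 mm², y = 176 mm, Ī = 32 768 000 mm⁴.
Top flange: 270 × 16, A = 4 320 mm², y = 344 mm, Ī = 92 160 mm⁴.
By symmetry the centroid is at mid-height, ȳ = 176 mm.
Transfer each piece to the horizontal centroidal axis using Ī + A·d² with d = y − 176:
  bottom flange: d = -168 mm → contributes +122 019 840 mm⁴
  web: d = 0 mm → contributes +32 768 000 mm⁴
  top flange: d = 168 mm → contributes +122 019 840 mm⁴
Total I = 276 807 680 mm⁴.
Extreme fibre distance c = 176 mm; S = I/c = 1 572 771 mm³.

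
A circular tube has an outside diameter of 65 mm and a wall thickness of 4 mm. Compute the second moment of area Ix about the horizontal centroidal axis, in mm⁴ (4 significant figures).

Ix ≈ 3.581 × 10⁵ mm⁴

Split into non-overlapping primitives; take the origin at the lower-left of the bounding box.
Outer circle: ⌀65, A = 3318.31 mm², y = 32.5 mm, Ī = 876 241 mm⁴.
Bore (subtracted): ⌀57, A = 2551.76 mm², y = 32.5 mm, Ī = 518 166 mm⁴.
By symmetry the centroid is at mid-height, ȳ = 32.5 mm.
All pieces are centred on the horizontal centroidal axis, so I = ΣĪ (holes subtracted) = 358 074 mm⁴.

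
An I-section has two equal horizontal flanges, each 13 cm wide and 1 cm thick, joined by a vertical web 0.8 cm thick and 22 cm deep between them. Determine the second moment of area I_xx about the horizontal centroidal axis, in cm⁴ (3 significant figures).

I_xx ≈ 4150 cm⁴

Decompose the section into non-overlapping parts with the origin at the bottom-left of its bounding rectangle.
Bottom flange: 13 × 1, A = 13 cm², y = 0.5 cm, Ī = 1.0833 cm⁴.
Web: 0.8 × 22, A = 17.6 cm², y = 12 cm, Ī = 709.87 cm⁴.
Top flange: 13 × 1, A = 13 cm², y = 23.5 cm, Ī = 1.0833 cm⁴.
By symmetry the centroid is at mid-height, ȳ = 12 cm.
Transfer each piece to the horizontal centroidal axis using Ī + A·d² with d = y − 12:
  bottom flange: d = -11.5 cm → contributes +1720.3 cm⁴
  web: d = 0 cm → contributes +709.87 cm⁴
  top flange: d = 11.5 cm → contributes +1720.3 cm⁴
Total I = 4150.5 cm⁴.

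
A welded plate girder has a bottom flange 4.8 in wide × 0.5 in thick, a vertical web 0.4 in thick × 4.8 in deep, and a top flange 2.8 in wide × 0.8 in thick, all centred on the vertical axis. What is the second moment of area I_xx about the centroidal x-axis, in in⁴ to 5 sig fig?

Decompose the section into non-overlapping parts with the origin at the bottom-left of its bounding rectangle.
Bottom plate: 4.8 × 0.5, A = 2.4 in², y = 0.25 in, Ī = 0.05 in⁴.
Web plate: 0.4 × 4.8, A = 1.92 in², y = 2.9 in, Ī = 3.6864 in⁴.
Top plate: 2.8 × 0.8, A = 2.24 in², y = 5.7 in, Ī = 0.1194667 in⁴.
Centroid: ȳ = ΣA·y / ΣA = 2.886585 in.
Transfer each piece to the centroidal x-axis using Ī + A·d² with d = y − 2.886585:
  bottom plate: d = -2.636585 in → contributes +16.7338 in⁴
  web plate: d = 0.01341463 in → contributes +3.686746 in⁴
  top plate: d = 2.813415 in → contributes +17.84974 in⁴
Total I = 38.27029 in⁴.

I_xx ≈ 38.270 in⁴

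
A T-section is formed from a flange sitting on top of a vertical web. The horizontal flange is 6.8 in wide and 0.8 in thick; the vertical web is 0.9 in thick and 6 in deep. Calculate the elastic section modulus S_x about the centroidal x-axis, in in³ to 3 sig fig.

Treat the section as a set of non-overlapping primitives; coordinates are from the bounding-box lower-left.
Flange: 6.8 × 0.8, A = 5.44 in², y = 6.4 in, Ī = 0.29013 in⁴.
Web: 0.9 × 6, A = 5.4 in², y = 3 in, Ī = 16.2 in⁴.
Centroid: ȳ = ΣA·y / ΣA = 4.7063 in.
Transfer each piece to the centroidal x-axis using Ī + A·d² with d = y − 4.7063:
  flange: d = 1.6937 in → contributes +15.896 in⁴
  web: d = -1.7063 in → contributes +31.921 in⁴
Total I = 47.817 in⁴.
Extreme fibre distance c = 4.7063 in; S = I/c = 10.16 in³.

S_x ≈ 10.2 in³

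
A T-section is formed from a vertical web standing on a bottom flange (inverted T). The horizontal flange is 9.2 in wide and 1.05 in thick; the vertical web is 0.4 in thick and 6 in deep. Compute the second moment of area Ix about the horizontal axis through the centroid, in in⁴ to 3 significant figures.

Ix ≈ 32.0 in⁴

Split into non-overlapping primitives; take the origin at the lower-left of the bounding box.
Flange: 9.2 × 1.05, A = 9.66 in², y = 0.525 in, Ī = 0.88751 in⁴.
Web: 0.4 × 6, A = 2.4 in², y = 4.05 in, Ī = 7.2 in⁴.
Centroid: ȳ = ΣA·y / ΣA = 1.2265 in.
Transfer each piece to the horizontal axis through the centroid using Ī + A·d² with d = y − 1.2265:
  flange: d = -0.70149 in → contributes +5.6411 in⁴
  web: d = 2.8235 in → contributes +26.333 in⁴
Total I = 31.974 in⁴.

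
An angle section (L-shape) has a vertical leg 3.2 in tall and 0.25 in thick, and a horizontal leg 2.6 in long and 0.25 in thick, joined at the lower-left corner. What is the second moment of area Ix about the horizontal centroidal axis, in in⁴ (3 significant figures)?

Treat the section as a set of non-overlapping primitives; coordinates are from the bounding-box lower-left.
Vertical leg: 0.25 × 3.2, A = 0.8 in², y = 1.6 in, Ī = 0.68267 in⁴.
Horizontal leg (remainder): 2.35 × 0.25, A = 0.5875 in², y = 0.125 in, Ī = 0.0030599 in⁴.
Centroid: ȳ = ΣA·y / ΣA = 0.97545 in.
Transfer each piece to the horizontal centroidal axis using Ī + A·d² with d = y − 0.97545:
  vertical leg: d = 0.62455 in → contributes +0.99472 in⁴
  horizontal leg (remainder): d = -0.85045 in → contributes +0.42798 in⁴
Total I = 1.4227 in⁴.

Ix ≈ 1.42 in⁴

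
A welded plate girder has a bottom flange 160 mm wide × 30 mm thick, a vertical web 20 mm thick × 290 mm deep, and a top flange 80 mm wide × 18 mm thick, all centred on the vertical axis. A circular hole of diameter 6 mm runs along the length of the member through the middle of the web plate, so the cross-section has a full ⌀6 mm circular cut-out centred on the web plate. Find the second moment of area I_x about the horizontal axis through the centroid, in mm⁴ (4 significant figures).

Decompose the section into non-overlapping parts with the origin at the bottom-left of its bounding rectangle.
Bottom plate: 160 × 30, A = 4 800 mm², y = 15 mm, Ī = 360 000 mm⁴.
Web plate: 20 × 290, A = 5 800 mm², y = 175 mm, Ī = 40 648 333 mm⁴.
Top plate: 80 × 18, A = 1 440 mm², y = 329 mm, Ī = 38 880 mm⁴.
Hole (subtracted): ⌀6, A = 28.2743 mm², y = 175 mm, Ī = 63.6173 mm⁴.
Centroid: ȳ = ΣA·y / ΣA = 129.524 mm.
Transfer each piece to the horizontal axis through the centroid using Ī + A·d² with d = y − 129.524:
  bottom plate: d = -114.524 mm → contributes +63 316 063 mm⁴
  web plate: d = 45.4756 mm → contributes +52 642 890 mm⁴
  top plate: d = 199.476 mm → contributes +57 337 201 mm⁴
  hole: d = 45.4756 mm → contributes −58535.7 mm⁴
Total I = 173 237 618 mm⁴.

I_x ≈ 1.732 × 10⁸ mm⁴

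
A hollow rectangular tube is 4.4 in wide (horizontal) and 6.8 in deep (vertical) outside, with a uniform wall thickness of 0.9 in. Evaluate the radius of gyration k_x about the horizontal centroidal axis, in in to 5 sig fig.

k_x ≈ 2.2833 in

Split into non-overlapping primitives; take the origin at the lower-left of the bounding box.
Outer rectangle: 4.4 × 6.8, A = 29.92 in², y = 3.4 in, Ī = 115.2917 in⁴.
Inner void (subtracted): 2.6 × 5, A = 13 in², y = 3.4 in, Ī = 27.08333 in⁴.
By symmetry the centroid is at mid-height, ȳ = 3.4 in.
All pieces are centred on the horizontal centroidal axis, so I = ΣĪ (holes subtracted) = 88.2084 in⁴.
Radius of gyration: k = √(I/A) = √(88.2084 / 16.92) = 2.283257 in.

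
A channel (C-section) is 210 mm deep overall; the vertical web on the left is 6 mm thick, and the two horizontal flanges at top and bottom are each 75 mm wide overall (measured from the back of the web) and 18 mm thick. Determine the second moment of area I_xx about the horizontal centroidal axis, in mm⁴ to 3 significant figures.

I_xx ≈ 2.76 × 10⁷ mm⁴

Decompose the section into non-overlapping parts with the origin at the bottom-left of its bounding rectangle.
Web: 6 × 210, A = 1 260 mm², y = 105 mm, Ī = 4 630 500 mm⁴.
Top flange (beyond web): 69 × 18, A = 1 242 mm², y = 201 mm, Ī = 33 534 mm⁴.
Bottom flange (beyond web): 69 × 18, A = 1 242 mm², y = 9 mm, Ī = 33 534 mm⁴.
By symmetry the centroid is at mid-height, ȳ = 105 mm.
Transfer each piece to the horizontal centroidal axis using Ī + A·d² with d = y − 105:
  web: d = 0 mm → contributes +4 630 500 mm⁴
  top flange (beyond web): d = 96 mm → contributes +11 479 806 mm⁴
  bottom flange (beyond web): d = -96 mm → contributes +11 479 806 mm⁴
Total I = 27 590 112 mm⁴.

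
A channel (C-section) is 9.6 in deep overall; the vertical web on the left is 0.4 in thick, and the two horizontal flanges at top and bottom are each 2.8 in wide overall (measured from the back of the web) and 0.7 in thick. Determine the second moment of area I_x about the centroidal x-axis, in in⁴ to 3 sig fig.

Break the section into simple shapes (no overlaps), measuring from the bottom-left corner of the bounding box.
Web: 0.4 × 9.6, A = 3.84 in², y = 4.8 in, Ī = 29.491 in⁴.
Top flange (beyond web): 2.4 × 0.7, A = 1.68 in², y = 9.25 in, Ī = 0.0686 in⁴.
Bottom flange (beyond web): 2.4 × 0.7, A = 1.68 in², y = 0.35 in, Ī = 0.0686 in⁴.
By symmetry the centroid is at mid-height, ȳ = 4.8 in.
Transfer each piece to the centroidal x-axis using Ī + A·d² with d = y − 4.8:
  web: d = 0 in → contributes +29.491 in⁴
  top flange (beyond web): d = 4.45 in → contributes +33.337 in⁴
  bottom flange (beyond web): d = -4.45 in → contributes +33.337 in⁴
Total I = 96.165 in⁴.

I_x ≈ 96.2 in⁴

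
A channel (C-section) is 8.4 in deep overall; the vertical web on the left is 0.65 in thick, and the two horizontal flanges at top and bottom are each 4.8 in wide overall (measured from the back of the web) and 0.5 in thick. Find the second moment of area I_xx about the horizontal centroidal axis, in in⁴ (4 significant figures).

I_xx ≈ 96.94 in⁴

Decompose the section into non-overlapping parts with the origin at the bottom-left of its bounding rectangle.
Web: 0.65 × 8.4, A = 5.46 in², y = 4.2 in, Ī = 32.1048 in⁴.
Top flange (beyond web): 4.15 × 0.5, A = 2.075 in², y = 8.15 in, Ī = 0.0432292 in⁴.
Bottom flange (beyond web): 4.15 × 0.5, A = 2.075 in², y = 0.25 in, Ī = 0.0432292 in⁴.
By symmetry the centroid is at mid-height, ȳ = 4.2 in.
Transfer each piece to the horizontal centroidal axis using Ī + A·d² with d = y − 4.2:
  web: d = 0 in → contributes +32.1048 in⁴
  top flange (beyond web): d = 3.95 in → contributes +32.4184 in⁴
  bottom flange (beyond web): d = -3.95 in → contributes +32.4184 in⁴
Total I = 96.9416 in⁴.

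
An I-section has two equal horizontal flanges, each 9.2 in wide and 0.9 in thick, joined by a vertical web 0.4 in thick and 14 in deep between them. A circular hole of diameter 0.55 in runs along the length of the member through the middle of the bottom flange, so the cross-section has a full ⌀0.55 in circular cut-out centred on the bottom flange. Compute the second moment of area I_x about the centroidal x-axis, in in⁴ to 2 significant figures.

I_x ≈ 1000 in⁴

Split into non-overlapping primitives; take the origin at the lower-left of the bounding box.
Bottom flange: 9.2 × 0.9, A = 8.28 in², y = 0.45 in, Ī = 0.5589 in⁴.
Web: 0.4 × 14, A = 5.6 in², y = 7.9 in, Ī = 91.47 in⁴.
Top flange: 9.2 × 0.9, A = 8.28 in², y = 15.35 in, Ī = 0.5589 in⁴.
Hole (subtracted): ⌀0.55, A = 0.2376 in², y = 0.45 in, Ī = 0.004492 in⁴.
Centroid: ȳ = ΣA·y / ΣA = 7.981 in.
Transfer each piece to the centroidal x-axis using Ī + A·d² with d = y − 7.981:
  bottom flange: d = -7.531 in → contributes +470.1 in⁴
  web: d = -0.08074 in → contributes +91.5 in⁴
  top flange: d = 7.369 in → contributes +450.2 in⁴
  hole: d = -7.531 in → contributes −13.48 in⁴
Total I = 998.4 in⁴.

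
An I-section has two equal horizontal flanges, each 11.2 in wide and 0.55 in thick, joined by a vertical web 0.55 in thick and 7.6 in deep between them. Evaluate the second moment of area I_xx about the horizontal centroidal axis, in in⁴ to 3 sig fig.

I_xx ≈ 225 in⁴

Split into non-overlapping primitives; take the origin at the lower-left of the bounding box.
Bottom flange: 11.2 × 0.55, A = 6.16 in², y = 0.275 in, Ī = 0.15528 in⁴.
Web: 0.55 × 7.6, A = 4.18 in², y = 4.35 in, Ī = 20.12 in⁴.
Top flange: 11.2 × 0.55, A = 6.16 in², y = 8.425 in, Ī = 0.15528 in⁴.
By symmetry the centroid is at mid-height, ȳ = 4.35 in.
Transfer each piece to the horizontal centroidal axis using Ī + A·d² with d = y − 4.35:
  bottom flange: d = -4.075 in → contributes +102.45 in⁴
  web: d = 0 in → contributes +20.12 in⁴
  top flange: d = 4.075 in → contributes +102.45 in⁴
Total I = 225.01 in⁴.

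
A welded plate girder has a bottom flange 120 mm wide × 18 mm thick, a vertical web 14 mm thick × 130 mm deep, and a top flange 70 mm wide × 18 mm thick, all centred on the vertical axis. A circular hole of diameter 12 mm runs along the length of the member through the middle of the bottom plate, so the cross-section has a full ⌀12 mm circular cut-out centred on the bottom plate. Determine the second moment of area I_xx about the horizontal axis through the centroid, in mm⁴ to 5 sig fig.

Break the section into simple shapes (no overlaps), measuring from the bottom-left corner of the bounding box.
Bottom plate: 120 × 18, A = 2 160 mm², y = 9 mm, Ī = 58 320 mm⁴.
Web plate: 14 × 130, A = 1 820 mm², y = 83 mm, Ī = 2 563 167 mm⁴.
Top plate: 70 × 18, A = 1 260 mm², y = 157 mm, Ī = 34 020 mm⁴.
Hole (subtracted): ⌀12, A = 113.0973 mm², y = 9 mm, Ī = 1017.876 mm⁴.
Centroid: ȳ = ΣA·y / ΣA = 71.64211 mm.
Transfer each piece to the horizontal axis through the centroid using Ī + A·d² with d = y − 71.64211:
  bottom plate: d = -62.64211 mm → contributes +8 534 233 mm⁴
  web plate: d = 11.35789 mm → contributes +2 797 950 mm⁴
  top plate: d = 85.35789 mm → contributes +9 214 341 mm⁴
  hole: d = -62.64211 mm → contributes −444815.7 mm⁴
Total I = 20 101 709 mm⁴.

I_xx ≈ 2.0102 × 10⁷ mm⁴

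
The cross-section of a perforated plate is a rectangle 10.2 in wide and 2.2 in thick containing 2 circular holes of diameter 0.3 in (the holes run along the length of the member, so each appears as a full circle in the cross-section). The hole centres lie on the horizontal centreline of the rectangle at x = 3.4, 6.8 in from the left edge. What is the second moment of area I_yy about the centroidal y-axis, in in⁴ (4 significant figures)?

I_yy ≈ 194.1 in⁴

Split into non-overlapping primitives; take the origin at the lower-left of the bounding box.
Plate: 10.2 × 2.2, A = 22.44 in², x = 5.1 in, Ī = 194.555 in⁴.
Hole 1 (subtracted): ⌀0.3, A = 0.0706858 in², x = 3.4 in, Ī = 0.000397608 in⁴.
Hole 2 (subtracted): ⌀0.3, A = 0.0706858 in², x = 6.8 in, Ī = 0.000397608 in⁴.
By symmetry the centroid is at mid-width, x̄ = 5.1 in.
Transfer each piece to the centroidal y-axis using Ī + A·d² with d = x − 5.1:
  plate: d = 0 in → contributes +194.555 in⁴
  hole 1: d = -1.7 in → contributes −0.20468 in⁴
  hole 2: d = 1.7 in → contributes −0.20468 in⁴
Total I = 194.145 in⁴.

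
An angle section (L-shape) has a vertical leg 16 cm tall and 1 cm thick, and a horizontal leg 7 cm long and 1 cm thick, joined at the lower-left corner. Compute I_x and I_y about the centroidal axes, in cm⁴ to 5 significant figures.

Break the section into simple shapes (no overlaps), measuring from the bottom-left corner of the bounding box.
Vertical leg: 1 × 16, A = 16 cm², y = 8 cm, Ī = 341.3333 cm⁴.
Horizontal leg (remainder): 6 × 1, A = 6 cm², y = 0.5 cm, Ī = 0.5 cm⁴.
Centroid: ȳ = ΣA·y / ΣA = 5.954545 cm.
Transfer each piece to the centroidal x-axis using Ī + A·d² with d = y − 5.954545:
  vertical leg: d = 2.045455 cm → contributes +408.2755 cm⁴
  horizontal leg (remainder): d = -5.454545 cm → contributes +179.0124 cm⁴
Total I = 587.2879 cm⁴.
For the y-axis: x̄ = 1.454545 cm.
Repeating about the centroidal y-axis gives I_y = 72.78788 cm⁴.

I_x ≈ 587.29 cm⁴, I_y ≈ 72.788 cm⁴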